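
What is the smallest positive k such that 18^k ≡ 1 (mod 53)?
52

53 is prime, so ord(18) divides φ(53) = 52.
Divisors of 52: 1, 2, 4, 13, 26, 52.
Repeated squaring: 18^1 ≡ 18, 18^2 ≡ 6, 18^4 ≡ 36, 18^8 ≡ 24, 18^16 ≡ 46, 18^32 ≡ 49 (mod 53).
Test 18^d mod 53 for each divisor d in increasing order:
18^1 ≡ 18
18^2 ≡ 6
18^4 ≡ 36
18^13 = 18^8·18^4·18^1 ≡ 23
18^26 = 18^16·18^8·18^2 ≡ 52
18^52 = 18^32·18^16·18^4 ≡ 1  ← first divisor giving 1
The order is 52.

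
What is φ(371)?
312

371 = 7 × 53
φ(n) = n × ∏(1 - 1/p) for each prime p dividing n
φ(371) = 371 × (1 - 1/7) × (1 - 1/53) = 312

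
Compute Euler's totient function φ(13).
12

13 = 13
φ(n) = n × ∏(1 - 1/p) for each prime p dividing n
φ(13) = 13 × (1 - 1/13) = 12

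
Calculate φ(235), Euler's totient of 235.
184

235 = 5 × 47
φ(n) = n × ∏(1 - 1/p) for each prime p dividing n
φ(235) = 235 × (1 - 1/5) × (1 - 1/47) = 184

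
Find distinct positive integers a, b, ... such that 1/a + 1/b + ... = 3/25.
1/9 + 1/113 + 1/25425

Greedy algorithm:
3/25: ceiling(25/3) = 9, use 1/9
2/225: ceiling(225/2) = 113, use 1/113
1/25425: ceiling(25425/1) = 25425, use 1/25425
Result: 3/25 = 1/9 + 1/113 + 1/25425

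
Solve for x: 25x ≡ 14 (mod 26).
x ≡ 12 (mod 26)

gcd(25, 26) = 1, which divides 14, so solutions exist.
Find 25^(-1) mod 26 by the extended Euclidean algorithm:
26 = 1 × 25 + 1  ⟹  1 = (1)·26 + (-1)·25
So (-1)·25 ≡ 1 (mod 26), i.e. 25^(-1) ≡ -1 ≡ 25 (mod 26).
x ≡ 25 × 14 = 350 ≡ 12 (mod 26).
Check: 25 × 12 = 300 ≡ 14 (mod 26).
Unique solution: x ≡ 12 (mod 26)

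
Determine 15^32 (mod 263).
253

Repeated squaring. Binary of 32 = 100000.
15^1 ≡ 15 (mod 263); 15^2 ≡ 225 (mod 263); 15^4 ≡ 129 (mod 263); 15^8 ≡ 72 (mod 263); 15^16 ≡ 187 (mod 263); 15^32 ≡ 253 (mod 263)
15^32 = 15^32 ≡ 253 (mod 263)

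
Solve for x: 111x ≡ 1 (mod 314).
215

gcd(111, 314) = 1, so the inverse exists.
Extended Euclidean algorithm on (314, 111):
314 = 2 × 111 + 92  ⟹  92 = (1)·314 + (-2)·111
111 = 1 × 92 + 19  ⟹  19 = (-1)·314 + (3)·111
92 = 4 × 19 + 16  ⟹  16 = (5)·314 + (-14)·111
19 = 1 × 16 + 3  ⟹  3 = (-6)·314 + (17)·111
16 = 5 × 3 + 1  ⟹  1 = (35)·314 + (-99)·111
So (-99)·111 ≡ 1 (mod 314), i.e. 111^(-1) ≡ -99 ≡ 215 (mod 314).
Check: 111 × 215 = 23865 ≡ 1 (mod 314)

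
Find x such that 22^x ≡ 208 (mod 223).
27

Baby-step giant-step with step n = ⌈√223⌉ = 15.
Baby steps 22^j mod 223 (j:value) for j=0..14: 0:1, 1:22, 2:38, 3:167, 4:106, 5:102, 6:14, 7:85, 8:86, 9:108, 10:146, 11:90, 12:196, 13:75, 14:89.
Giant-step multiplier: 22^(-15) ≡ 22^(222-15) = 22^207 ≡ 91 (mod 223).
Giant steps γ_i = 208·91^i mod 223: γ_0=208, γ_1=196 (in table at j=12).
x = i·n + j = 1·15 + 12 = 27.
Check: 22^27 ≡ 208 (mod 223).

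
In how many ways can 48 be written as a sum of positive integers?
147273

p(n) counts ways to write n as a sum of positive integers (order ignored).
Euler's pentagonal recurrence: p(k) = p(k-1) + p(k-2) - p(k-5) - p(k-7) + p(k-12) + p(k-15) - ... (offsets j(3j∓1)/2, signs ++--, p(0)=1, p(<0)=0).
DP table for k = 0..47: p(0)=1, p(1)=1, p(2)=2, p(3)=3, p(4)=5, p(5)=7, p(6)=11, p(7)=15, p(8)=22, p(9)=30, p(10)=42, p(11)=56, p(12)=77, p(13)=101, p(14)=135, p(15)=176, p(16)=231, p(17)=297, p(18)=385, p(19)=490, p(20)=627, p(21)=792, p(22)=1002, p(23)=1255, p(24)=1575, p(25)=1958, p(26)=2436, p(27)=3010, p(28)=3718, p(29)=4565, p(30)=5604, p(31)=6842, p(32)=8349, p(33)=10143, p(34)=12310, p(35)=14883, p(36)=17977, p(37)=21637, p(38)=26015, p(39)=31185, p(40)=37338, p(41)=44583, p(42)=53174, p(43)=63261, p(44)=75175, p(45)=89134, p(46)=105558, p(47)=124754.
Final step: p(48) = p(47) + p(46) - p(43) - p(41) + p(36) + p(33) - p(26) - p(22) + p(13) + p(8)
= 124754 + 105558 - 63261 - 44583 + 17977 + 10143 - 2436 - 1002 + 101 + 22
= 147273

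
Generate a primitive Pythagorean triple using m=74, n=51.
(2875, 7548, 8077)

Euclid's formula: a = m² - n², b = 2mn, c = m² + n²
m = 74, n = 51
a = 74² - 51² = 5476 - 2601 = 2875
b = 2 × 74 × 51 = 7548
c = 74² + 51² = 5476 + 2601 = 8077
Verification: 2875² + 7548² = 8265625 + 56972304 = 65237929 = 8077² ✓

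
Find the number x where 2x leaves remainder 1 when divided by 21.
11

gcd(2, 21) = 1, so the inverse exists.
Extended Euclidean algorithm on (21, 2):
21 = 10 × 2 + 1  ⟹  1 = (1)·21 + (-10)·2
So (-10)·2 ≡ 1 (mod 21), i.e. 2^(-1) ≡ -10 ≡ 11 (mod 21).
Check: 2 × 11 = 22 ≡ 1 (mod 21)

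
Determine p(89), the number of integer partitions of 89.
49995925

p(n) counts ways to write n as a sum of positive integers (order ignored).
Euler's pentagonal recurrence: p(k) = p(k-1) + p(k-2) - p(k-5) - p(k-7) + p(k-12) + p(k-15) - ... (offsets j(3j∓1)/2, signs ++--, p(0)=1, p(<0)=0).
DP table for k = 0..88: p(0)=1, p(1)=1, p(2)=2, p(3)=3, p(4)=5, p(5)=7, p(6)=11, p(7)=15, p(8)=22, p(9)=30, p(10)=42, p(11)=56, p(12)=77, p(13)=101, p(14)=135, p(15)=176, p(16)=231, p(17)=297, p(18)=385, p(19)=490, p(20)=627, p(21)=792, p(22)=1002, p(23)=1255, p(24)=1575, p(25)=1958, p(26)=2436, p(27)=3010, p(28)=3718, p(29)=4565, p(30)=5604, p(31)=6842, p(32)=8349, p(33)=10143, p(34)=12310, p(35)=14883, p(36)=17977, p(37)=21637, p(38)=26015, p(39)=31185, p(40)=37338, p(41)=44583, p(42)=53174, p(43)=63261, p(44)=75175, p(45)=89134, p(46)=105558, p(47)=124754, p(48)=147273, p(49)=173525, p(50)=204226, p(51)=239943, p(52)=281589, p(53)=329931, p(54)=386155, p(55)=451276, p(56)=526823, p(57)=614154, p(58)=715220, p(59)=831820, p(60)=966467, p(61)=1121505, p(62)=1300156, p(63)=1505499, p(64)=1741630, p(65)=2012558, p(66)=2323520, p(67)=2679689, p(68)=3087735, p(69)=3554345, p(70)=4087968, p(71)=4697205, p(72)=5392783, p(73)=6185689, p(74)=7089500, p(75)=8118264, p(76)=9289091, p(77)=10619863, p(78)=12132164, p(79)=13848650, p(80)=15796476, p(81)=18004327, p(82)=20506255, p(83)=23338469, p(84)=26543660, p(85)=30167357, p(86)=34262962, p(87)=38887673, p(88)=44108109.
Final step: p(89) = p(88) + p(87) - p(84) - p(82) + p(77) + p(74) - p(67) - p(63) + p(54) + p(49) - p(38) - p(32) + p(19) + p(12)
= 44108109 + 38887673 - 26543660 - 20506255 + 10619863 + 7089500 - 2679689 - 1505499 + 386155 + 173525 - 26015 - 8349 + 490 + 77
= 49995925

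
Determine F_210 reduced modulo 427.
183

Matrix identity: Q^n = [[F_(n+1), F_n], [F_n, F_(n-1)]] with Q = [[1,1],[1,0]].
n = 210 = 11010010₂. Square-and-multiply, entries mod 427:
Q^1 = [[1,1],[1,0]]
Q^3 = (Q^1)²·Q = [[3,2],[2,1]]
Q^6 = (Q^3)² = [[13,8],[8,5]]
Q^13 = (Q^6)²·Q = [[377,233],[233,144]]
Q^26 = (Q^13)² = [[425,125],[125,300]]
Q^52 = (Q^26)² = [[257,101],[101,156]]
Q^105 = (Q^52)²·Q = [[111,244],[244,294]]
Q^210 = (Q^105)² = [[121,183],[183,365]]
F_210 mod 427 = Q^210[0][1] = 183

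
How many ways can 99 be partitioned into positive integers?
169229875

p(n) counts ways to write n as a sum of positive integers (order ignored).
Euler's pentagonal recurrence: p(k) = p(k-1) + p(k-2) - p(k-5) - p(k-7) + p(k-12) + p(k-15) - ... (offsets j(3j∓1)/2, signs ++--, p(0)=1, p(<0)=0).
DP table for k = 0..98: p(0)=1, p(1)=1, p(2)=2, p(3)=3, p(4)=5, p(5)=7, p(6)=11, p(7)=15, p(8)=22, p(9)=30, p(10)=42, p(11)=56, p(12)=77, p(13)=101, p(14)=135, p(15)=176, p(16)=231, p(17)=297, p(18)=385, p(19)=490, p(20)=627, p(21)=792, p(22)=1002, p(23)=1255, p(24)=1575, p(25)=1958, p(26)=2436, p(27)=3010, p(28)=3718, p(29)=4565, p(30)=5604, p(31)=6842, p(32)=8349, p(33)=10143, p(34)=12310, p(35)=14883, p(36)=17977, p(37)=21637, p(38)=26015, p(39)=31185, p(40)=37338, p(41)=44583, p(42)=53174, p(43)=63261, p(44)=75175, p(45)=89134, p(46)=105558, p(47)=124754, p(48)=147273, p(49)=173525, p(50)=204226, p(51)=239943, p(52)=281589, p(53)=329931, p(54)=386155, p(55)=451276, p(56)=526823, p(57)=614154, p(58)=715220, p(59)=831820, p(60)=966467, p(61)=1121505, p(62)=1300156, p(63)=1505499, p(64)=1741630, p(65)=2012558, p(66)=2323520, p(67)=2679689, p(68)=3087735, p(69)=3554345, p(70)=4087968, p(71)=4697205, p(72)=5392783, p(73)=6185689, p(74)=7089500, p(75)=8118264, p(76)=9289091, p(77)=10619863, p(78)=12132164, p(79)=13848650, p(80)=15796476, p(81)=18004327, p(82)=20506255, p(83)=23338469, p(84)=26543660, p(85)=30167357, p(86)=34262962, p(87)=38887673, p(88)=44108109, p(89)=49995925, p(90)=56634173, p(91)=64112359, p(92)=72533807, p(93)=82010177, p(94)=92669720, p(95)=104651419, p(96)=118114304, p(97)=133230930, p(98)=150198136.
Final step: p(99) = p(98) + p(97) - p(94) - p(92) + p(87) + p(84) - p(77) - p(73) + p(64) + p(59) - p(48) - p(42) + p(29) + p(22) - p(7)
= 150198136 + 133230930 - 92669720 - 72533807 + 38887673 + 26543660 - 10619863 - 6185689 + 1741630 + 831820 - 147273 - 53174 + 4565 + 1002 - 15
= 169229875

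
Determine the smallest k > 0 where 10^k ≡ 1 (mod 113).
112

113 is prime, so ord(10) divides φ(113) = 112.
Divisors of 112: 1, 2, 4, 7, 8, 14, 16, 28, 56, 112.
Repeated squaring: 10^1 ≡ 10, 10^2 ≡ 100, 10^4 ≡ 56, 10^8 ≡ 85, 10^16 ≡ 106, 10^32 ≡ 49, 10^64 ≡ 28 (mod 113).
Test 10^d mod 113 for each divisor d in increasing order:
10^1 ≡ 10
10^2 ≡ 100
10^4 ≡ 56
10^7 = 10^4·10^2·10^1 ≡ 65
10^8 ≡ 85
10^14 = 10^8·10^4·10^2 ≡ 44
10^16 ≡ 106
10^28 = 10^16·10^8·10^4 ≡ 15
10^56 = 10^32·10^16·10^8 ≡ 112
10^112 = 10^64·10^32·10^16 ≡ 1  ← first divisor giving 1
The order is 112.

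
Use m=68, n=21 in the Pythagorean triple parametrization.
(4183, 2856, 5065)

Euclid's formula: a = m² - n², b = 2mn, c = m² + n²
m = 68, n = 21
a = 68² - 21² = 4624 - 441 = 4183
b = 2 × 68 × 21 = 2856
c = 68² + 21² = 4624 + 441 = 5065
Verification: 4183² + 2856² = 17497489 + 8156736 = 25654225 = 5065² ✓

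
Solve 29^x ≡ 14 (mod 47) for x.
8

Baby-step giant-step with step n = ⌈√47⌉ = 7.
Baby steps 29^j mod 47 (j:value) for j=0..6: 0:1, 1:29, 2:42, 3:43, 4:25, 5:20, 6:16.
Giant-step multiplier: 29^(-7) ≡ 29^(46-7) = 29^39 ≡ 39 (mod 47).
Giant steps γ_i = 14·39^i mod 47: γ_0=14, γ_1=29 (in table at j=1).
x = i·n + j = 1·7 + 1 = 8.
Check: 29^8 ≡ 14 (mod 47).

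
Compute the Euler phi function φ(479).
478

479 = 479
φ(n) = n × ∏(1 - 1/p) for each prime p dividing n
φ(479) = 479 × (1 - 1/479) = 478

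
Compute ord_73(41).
18

73 is prime, so ord(41) divides φ(73) = 72.
Divisors of 72: 1, 2, 3, 4, 6, 8, 9, 12, 18, 24, 36, 72.
Repeated squaring: 41^1 ≡ 41, 41^2 ≡ 2, 41^4 ≡ 4, 41^8 ≡ 16, 41^16 ≡ 37, 41^32 ≡ 55, 41^64 ≡ 32 (mod 73).
Test 41^d mod 73 for each divisor d in increasing order:
41^1 ≡ 41
41^2 ≡ 2
41^3 = 41^2·41^1 ≡ 9
41^4 ≡ 4
41^6 = 41^4·41^2 ≡ 8
41^8 ≡ 16
41^9 = 41^8·41^1 ≡ 72
41^12 = 41^8·41^4 ≡ 64
41^18 = 41^16·41^2 ≡ 1  ← first divisor giving 1
The order is 18.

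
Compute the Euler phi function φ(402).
132

402 = 2 × 3 × 67
φ(n) = n × ∏(1 - 1/p) for each prime p dividing n
φ(402) = 402 × (1 - 1/2) × (1 - 1/3) × (1 - 1/67) = 132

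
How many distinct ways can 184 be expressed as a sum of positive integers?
980462880430

p(n) counts ways to write n as a sum of positive integers (order ignored).
Euler's pentagonal recurrence: p(k) = p(k-1) + p(k-2) - p(k-5) - p(k-7) + p(k-12) + p(k-15) - ... (offsets j(3j∓1)/2, signs ++--, p(0)=1, p(<0)=0).
DP table for k = 0..183: p(0)=1, p(1)=1, p(2)=2, p(3)=3, p(4)=5, p(5)=7, p(6)=11, p(7)=15, p(8)=22, p(9)=30, p(10)=42, p(11)=56, p(12)=77, p(13)=101, p(14)=135, p(15)=176, p(16)=231, p(17)=297, p(18)=385, p(19)=490, p(20)=627, p(21)=792, p(22)=1002, p(23)=1255, p(24)=1575, p(25)=1958, p(26)=2436, p(27)=3010, p(28)=3718, p(29)=4565, p(30)=5604, p(31)=6842, p(32)=8349, p(33)=10143, p(34)=12310, p(35)=14883, p(36)=17977, p(37)=21637, p(38)=26015, p(39)=31185, p(40)=37338, p(41)=44583, p(42)=53174, p(43)=63261, p(44)=75175, p(45)=89134, p(46)=105558, p(47)=124754, p(48)=147273, p(49)=173525, p(50)=204226, p(51)=239943, p(52)=281589, p(53)=329931, p(54)=386155, p(55)=451276, p(56)=526823, p(57)=614154, p(58)=715220, p(59)=831820, p(60)=966467, p(61)=1121505, p(62)=1300156, p(63)=1505499, p(64)=1741630, p(65)=2012558, p(66)=2323520, p(67)=2679689, p(68)=3087735, p(69)=3554345, p(70)=4087968, p(71)=4697205, p(72)=5392783, p(73)=6185689, p(74)=7089500, p(75)=8118264, p(76)=9289091, p(77)=10619863, p(78)=12132164, p(79)=13848650, p(80)=15796476, p(81)=18004327, p(82)=20506255, p(83)=23338469, p(84)=26543660, p(85)=30167357, p(86)=34262962, p(87)=38887673, p(88)=44108109, p(89)=49995925, p(90)=56634173, p(91)=64112359, p(92)=72533807, p(93)=82010177, p(94)=92669720, p(95)=104651419, p(96)=118114304, p(97)=133230930, p(98)=150198136, p(99)=169229875, p(100)=190569292, p(101)=214481126, p(102)=241265379, p(103)=271248950, p(104)=304801365, p(105)=342325709, p(106)=384276336, p(107)=431149389, p(108)=483502844, p(109)=541946240, p(110)=607163746, p(111)=679903203, p(112)=761002156, p(113)=851376628, p(114)=952050665, p(115)=1064144451, p(116)=1188908248, p(117)=1327710076, p(118)=1482074143, p(119)=1653668665, p(120)=1844349560, p(121)=2056148051, p(122)=2291320912, p(123)=2552338241, p(124)=2841940500, p(125)=3163127352, p(126)=3519222692, p(127)=3913864295, p(128)=4351078600, p(129)=4835271870, p(130)=5371315400, p(131)=5964539504, p(132)=6620830889, p(133)=7346629512, p(134)=8149040695, p(135)=9035836076, p(136)=10015581680, p(137)=11097645016, p(138)=12292341831, p(139)=13610949895, p(140)=15065878135, p(141)=16670689208, p(142)=18440293320, p(143)=20390982757, p(144)=22540654445, p(145)=24908858009, p(146)=27517052599, p(147)=30388671978, p(148)=33549419497, p(149)=37027355200, p(150)=40853235313, p(151)=45060624582, p(152)=49686288421, p(153)=54770336324, p(154)=60356673280, p(155)=66493182097, p(156)=73232243759, p(157)=80630964769, p(158)=88751778802, p(159)=97662728555, p(160)=107438159466, p(161)=118159068427, p(162)=129913904637, p(163)=142798995930, p(164)=156919475295, p(165)=172389800255, p(166)=189334822579, p(167)=207890420102, p(168)=228204732751, p(169)=250438925115, p(170)=274768617130, p(171)=301384802048, p(172)=330495499613, p(173)=362326859895, p(174)=397125074750, p(175)=435157697830, p(176)=476715857290, p(177)=522115831195, p(178)=571701605655, p(179)=625846753120, p(180)=684957390936, p(181)=749474411781, p(182)=819876908323, p(183)=896684817527.
Final step: p(184) = p(183) + p(182) - p(179) - p(177) + p(172) + p(169) - p(162) - p(158) + p(149) + p(144) - p(133) - p(127) + p(114) + p(107) - p(92) - p(84) + p(67) + p(58) - p(39) - p(29) + p(8)
= 896684817527 + 819876908323 - 625846753120 - 522115831195 + 330495499613 + 250438925115 - 129913904637 - 88751778802 + 37027355200 + 22540654445 - 7346629512 - 3913864295 + 952050665 + 431149389 - 72533807 - 26543660 + 2679689 + 715220 - 31185 - 4565 + 22
= 980462880430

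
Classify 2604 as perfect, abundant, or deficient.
abundant

Proper divisors of 2604: sum = 1 + 2 + 3 + 4 + 6 + 7 + 12 + 14 + ... + 434 + 651 + 868 + 1302 (23 divisors) = 4564
Since 4564 > 2604, 2604 is abundant.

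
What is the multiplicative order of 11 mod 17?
16

17 is prime, so ord(11) divides φ(17) = 16.
Divisors of 16: 1, 2, 4, 8, 16.
Repeated squaring: 11^1 ≡ 11, 11^2 ≡ 2, 11^4 ≡ 4, 11^8 ≡ 16, 11^16 ≡ 1 (mod 17).
Test 11^d mod 17 for each divisor d in increasing order:
11^1 ≡ 11
11^2 ≡ 2
11^4 ≡ 4
11^8 ≡ 16
11^16 ≡ 1  ← first divisor giving 1
The order is 16.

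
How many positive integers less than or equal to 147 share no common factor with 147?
84

147 = 3 × 7^2
φ(n) = n × ∏(1 - 1/p) for each prime p dividing n
φ(147) = 147 × (1 - 1/3) × (1 - 1/7) = 84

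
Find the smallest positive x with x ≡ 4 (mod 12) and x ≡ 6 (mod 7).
76

Using Chinese Remainder Theorem:
M = 12 × 7 = 84
M1 = 7, M2 = 12
y1 = 7^(-1) mod 12 = 7
y2 = 12^(-1) mod 7 = 3
x = (4×7×7 + 6×12×3) mod 84 = 76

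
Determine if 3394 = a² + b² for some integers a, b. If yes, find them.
37² + 45² (a=37, b=45)

Factorization: 3394 = 2 × 1697
By Fermat: n is sum of two squares iff every prime p ≡ 3 (mod 4) appears to even power.
All primes ≡ 3 (mod 4) appear to even power.
Search a = 0, 1, 2, … for 3394 - a² a perfect square: first hit at a = 37: 3394 - 1369 = 2025 = 45².
3394 = 37² + 45² = 1369 + 2025 ✓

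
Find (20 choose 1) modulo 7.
6

Using Lucas' theorem:
Write n=20 and k=1 in base 7:
n in base 7: [2, 6]
k in base 7: [0, 1]
C(20,1) mod 7 = ∏ C(n_i, k_i) mod 7
Digit binomials (mod 7): C(2,0) = 1; C(6,1) = 6
Product: 1 × 6 = 6 ≡ 6 (mod 7)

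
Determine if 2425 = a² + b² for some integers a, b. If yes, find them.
11² + 48² (a=11, b=48)

Factorization: 2425 = 5^2 × 97
By Fermat: n is sum of two squares iff every prime p ≡ 3 (mod 4) appears to even power.
All primes ≡ 3 (mod 4) appear to even power.
Search a = 0, 1, 2, … for 2425 - a² a perfect square: first hit at a = 11: 2425 - 121 = 2304 = 48².
2425 = 11² + 48² = 121 + 2304 ✓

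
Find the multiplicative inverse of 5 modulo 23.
14

gcd(5, 23) = 1, so the inverse exists.
Extended Euclidean algorithm on (23, 5):
23 = 4 × 5 + 3  ⟹  3 = (1)·23 + (-4)·5
5 = 1 × 3 + 2  ⟹  2 = (-1)·23 + (5)·5
3 = 1 × 2 + 1  ⟹  1 = (2)·23 + (-9)·5
So (-9)·5 ≡ 1 (mod 23), i.e. 5^(-1) ≡ -9 ≡ 14 (mod 23).
Check: 5 × 14 = 70 ≡ 1 (mod 23)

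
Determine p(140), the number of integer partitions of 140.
15065878135

p(n) counts ways to write n as a sum of positive integers (order ignored).
Euler's pentagonal recurrence: p(k) = p(k-1) + p(k-2) - p(k-5) - p(k-7) + p(k-12) + p(k-15) - ... (offsets j(3j∓1)/2, signs ++--, p(0)=1, p(<0)=0).
DP table for k = 0..139: p(0)=1, p(1)=1, p(2)=2, p(3)=3, p(4)=5, p(5)=7, p(6)=11, p(7)=15, p(8)=22, p(9)=30, p(10)=42, p(11)=56, p(12)=77, p(13)=101, p(14)=135, p(15)=176, p(16)=231, p(17)=297, p(18)=385, p(19)=490, p(20)=627, p(21)=792, p(22)=1002, p(23)=1255, p(24)=1575, p(25)=1958, p(26)=2436, p(27)=3010, p(28)=3718, p(29)=4565, p(30)=5604, p(31)=6842, p(32)=8349, p(33)=10143, p(34)=12310, p(35)=14883, p(36)=17977, p(37)=21637, p(38)=26015, p(39)=31185, p(40)=37338, p(41)=44583, p(42)=53174, p(43)=63261, p(44)=75175, p(45)=89134, p(46)=105558, p(47)=124754, p(48)=147273, p(49)=173525, p(50)=204226, p(51)=239943, p(52)=281589, p(53)=329931, p(54)=386155, p(55)=451276, p(56)=526823, p(57)=614154, p(58)=715220, p(59)=831820, p(60)=966467, p(61)=1121505, p(62)=1300156, p(63)=1505499, p(64)=1741630, p(65)=2012558, p(66)=2323520, p(67)=2679689, p(68)=3087735, p(69)=3554345, p(70)=4087968, p(71)=4697205, p(72)=5392783, p(73)=6185689, p(74)=7089500, p(75)=8118264, p(76)=9289091, p(77)=10619863, p(78)=12132164, p(79)=13848650, p(80)=15796476, p(81)=18004327, p(82)=20506255, p(83)=23338469, p(84)=26543660, p(85)=30167357, p(86)=34262962, p(87)=38887673, p(88)=44108109, p(89)=49995925, p(90)=56634173, p(91)=64112359, p(92)=72533807, p(93)=82010177, p(94)=92669720, p(95)=104651419, p(96)=118114304, p(97)=133230930, p(98)=150198136, p(99)=169229875, p(100)=190569292, p(101)=214481126, p(102)=241265379, p(103)=271248950, p(104)=304801365, p(105)=342325709, p(106)=384276336, p(107)=431149389, p(108)=483502844, p(109)=541946240, p(110)=607163746, p(111)=679903203, p(112)=761002156, p(113)=851376628, p(114)=952050665, p(115)=1064144451, p(116)=1188908248, p(117)=1327710076, p(118)=1482074143, p(119)=1653668665, p(120)=1844349560, p(121)=2056148051, p(122)=2291320912, p(123)=2552338241, p(124)=2841940500, p(125)=3163127352, p(126)=3519222692, p(127)=3913864295, p(128)=4351078600, p(129)=4835271870, p(130)=5371315400, p(131)=5964539504, p(132)=6620830889, p(133)=7346629512, p(134)=8149040695, p(135)=9035836076, p(136)=10015581680, p(137)=11097645016, p(138)=12292341831, p(139)=13610949895.
Final step: p(140) = p(139) + p(138) - p(135) - p(133) + p(128) + p(125) - p(118) - p(114) + p(105) + p(100) - p(89) - p(83) + p(70) + p(63) - p(48) - p(40) + p(23) + p(14)
= 13610949895 + 12292341831 - 9035836076 - 7346629512 + 4351078600 + 3163127352 - 1482074143 - 952050665 + 342325709 + 190569292 - 49995925 - 23338469 + 4087968 + 1505499 - 147273 - 37338 + 1255 + 135
= 15065878135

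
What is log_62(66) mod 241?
137

Baby-step giant-step with step n = ⌈√241⌉ = 16.
Baby steps 62^j mod 241 (j:value) for j=0..15: 0:1, 1:62, 2:229, 3:220, 4:144, 5:11, 6:200, 7:109, 8:10, 9:138, 10:121, 11:31, 12:235, 13:110, 14:72, 15:126.
Giant-step multiplier: 62^(-16) ≡ 62^(240-16) = 62^224 ≡ 94 (mod 241).
Giant steps γ_i = 66·94^i mod 241: γ_0=66, γ_1=179, γ_2=197, γ_3=202, γ_4=190, γ_5=26, γ_6=34, γ_7=63, γ_8=138 (in table at j=9).
x = i·n + j = 8·16 + 9 = 137.
Check: 62^137 ≡ 66 (mod 241).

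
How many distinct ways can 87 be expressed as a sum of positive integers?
38887673

p(n) counts ways to write n as a sum of positive integers (order ignored).
Euler's pentagonal recurrence: p(k) = p(k-1) + p(k-2) - p(k-5) - p(k-7) + p(k-12) + p(k-15) - ... (offsets j(3j∓1)/2, signs ++--, p(0)=1, p(<0)=0).
DP table for k = 0..86: p(0)=1, p(1)=1, p(2)=2, p(3)=3, p(4)=5, p(5)=7, p(6)=11, p(7)=15, p(8)=22, p(9)=30, p(10)=42, p(11)=56, p(12)=77, p(13)=101, p(14)=135, p(15)=176, p(16)=231, p(17)=297, p(18)=385, p(19)=490, p(20)=627, p(21)=792, p(22)=1002, p(23)=1255, p(24)=1575, p(25)=1958, p(26)=2436, p(27)=3010, p(28)=3718, p(29)=4565, p(30)=5604, p(31)=6842, p(32)=8349, p(33)=10143, p(34)=12310, p(35)=14883, p(36)=17977, p(37)=21637, p(38)=26015, p(39)=31185, p(40)=37338, p(41)=44583, p(42)=53174, p(43)=63261, p(44)=75175, p(45)=89134, p(46)=105558, p(47)=124754, p(48)=147273, p(49)=173525, p(50)=204226, p(51)=239943, p(52)=281589, p(53)=329931, p(54)=386155, p(55)=451276, p(56)=526823, p(57)=614154, p(58)=715220, p(59)=831820, p(60)=966467, p(61)=1121505, p(62)=1300156, p(63)=1505499, p(64)=1741630, p(65)=2012558, p(66)=2323520, p(67)=2679689, p(68)=3087735, p(69)=3554345, p(70)=4087968, p(71)=4697205, p(72)=5392783, p(73)=6185689, p(74)=7089500, p(75)=8118264, p(76)=9289091, p(77)=10619863, p(78)=12132164, p(79)=13848650, p(80)=15796476, p(81)=18004327, p(82)=20506255, p(83)=23338469, p(84)=26543660, p(85)=30167357, p(86)=34262962.
Final step: p(87) = p(86) + p(85) - p(82) - p(80) + p(75) + p(72) - p(65) - p(61) + p(52) + p(47) - p(36) - p(30) + p(17) + p(10)
= 34262962 + 30167357 - 20506255 - 15796476 + 8118264 + 5392783 - 2012558 - 1121505 + 281589 + 124754 - 17977 - 5604 + 297 + 42
= 38887673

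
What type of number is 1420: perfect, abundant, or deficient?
abundant

Proper divisors of 1420: sum = 1 + 2 + 4 + 5 + 10 + 20 + 71 + 142 + 284 + 355 + 710 = 1604
Since 1604 > 1420, 1420 is abundant.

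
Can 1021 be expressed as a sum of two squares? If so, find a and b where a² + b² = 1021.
11² + 30² (a=11, b=30)

Factorization: 1021 = 1021
By Fermat: n is sum of two squares iff every prime p ≡ 3 (mod 4) appears to even power.
All primes ≡ 3 (mod 4) appear to even power.
Search a = 0, 1, 2, … for 1021 - a² a perfect square: first hit at a = 11: 1021 - 121 = 900 = 30².
1021 = 11² + 30² = 121 + 900 ✓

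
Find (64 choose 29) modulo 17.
5

Using Lucas' theorem:
Write n=64 and k=29 in base 17:
n in base 17: [3, 13]
k in base 17: [1, 12]
C(64,29) mod 17 = ∏ C(n_i, k_i) mod 17
Digit binomials (mod 17): C(3,1) = 3; C(13,12) = 13
Product: 3 × 13 = 39 ≡ 5 (mod 17)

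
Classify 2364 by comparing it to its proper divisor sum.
abundant

Proper divisors of 2364: sum = 1 + 2 + 3 + 4 + 6 + 12 + 197 + 394 + 591 + 788 + 1182 = 3180
Since 3180 > 2364, 2364 is abundant.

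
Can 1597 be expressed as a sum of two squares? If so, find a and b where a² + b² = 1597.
21² + 34² (a=21, b=34)

Factorization: 1597 = 1597
By Fermat: n is sum of two squares iff every prime p ≡ 3 (mod 4) appears to even power.
All primes ≡ 3 (mod 4) appear to even power.
Search a = 0, 1, 2, … for 1597 - a² a perfect square: first hit at a = 21: 1597 - 441 = 1156 = 34².
1597 = 21² + 34² = 441 + 1156 ✓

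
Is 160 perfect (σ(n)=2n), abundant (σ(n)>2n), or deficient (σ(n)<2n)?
abundant

Proper divisors of 160: sum = 1 + 2 + 4 + 5 + 8 + 10 + 16 + 20 + 32 + 40 + 80 = 218
Since 218 > 160, 160 is abundant.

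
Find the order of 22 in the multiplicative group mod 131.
130

131 is prime, so ord(22) divides φ(131) = 130.
Divisors of 130: 1, 2, 5, 10, 13, 26, 65, 130.
Repeated squaring: 22^1 ≡ 22, 22^2 ≡ 91, 22^4 ≡ 28, 22^8 ≡ 129, 22^16 ≡ 4, 22^32 ≡ 16, 22^64 ≡ 125, 22^128 ≡ 36 (mod 131).
Test 22^d mod 131 for each divisor d in increasing order:
22^1 ≡ 22
22^2 ≡ 91
22^5 = 22^4·22^1 ≡ 92
22^10 = 22^8·22^2 ≡ 80
22^13 = 22^8·22^4·22^1 ≡ 78
22^26 = 22^16·22^8·22^2 ≡ 58
22^65 = 22^64·22^1 ≡ 130
22^130 = 22^128·22^2 ≡ 1  ← first divisor giving 1
The order is 130.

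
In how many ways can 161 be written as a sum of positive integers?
118159068427

p(n) counts ways to write n as a sum of positive integers (order ignored).
Euler's pentagonal recurrence: p(k) = p(k-1) + p(k-2) - p(k-5) - p(k-7) + p(k-12) + p(k-15) - ... (offsets j(3j∓1)/2, signs ++--, p(0)=1, p(<0)=0).
DP table for k = 0..160: p(0)=1, p(1)=1, p(2)=2, p(3)=3, p(4)=5, p(5)=7, p(6)=11, p(7)=15, p(8)=22, p(9)=30, p(10)=42, p(11)=56, p(12)=77, p(13)=101, p(14)=135, p(15)=176, p(16)=231, p(17)=297, p(18)=385, p(19)=490, p(20)=627, p(21)=792, p(22)=1002, p(23)=1255, p(24)=1575, p(25)=1958, p(26)=2436, p(27)=3010, p(28)=3718, p(29)=4565, p(30)=5604, p(31)=6842, p(32)=8349, p(33)=10143, p(34)=12310, p(35)=14883, p(36)=17977, p(37)=21637, p(38)=26015, p(39)=31185, p(40)=37338, p(41)=44583, p(42)=53174, p(43)=63261, p(44)=75175, p(45)=89134, p(46)=105558, p(47)=124754, p(48)=147273, p(49)=173525, p(50)=204226, p(51)=239943, p(52)=281589, p(53)=329931, p(54)=386155, p(55)=451276, p(56)=526823, p(57)=614154, p(58)=715220, p(59)=831820, p(60)=966467, p(61)=1121505, p(62)=1300156, p(63)=1505499, p(64)=1741630, p(65)=2012558, p(66)=2323520, p(67)=2679689, p(68)=3087735, p(69)=3554345, p(70)=4087968, p(71)=4697205, p(72)=5392783, p(73)=6185689, p(74)=7089500, p(75)=8118264, p(76)=9289091, p(77)=10619863, p(78)=12132164, p(79)=13848650, p(80)=15796476, p(81)=18004327, p(82)=20506255, p(83)=23338469, p(84)=26543660, p(85)=30167357, p(86)=34262962, p(87)=38887673, p(88)=44108109, p(89)=49995925, p(90)=56634173, p(91)=64112359, p(92)=72533807, p(93)=82010177, p(94)=92669720, p(95)=104651419, p(96)=118114304, p(97)=133230930, p(98)=150198136, p(99)=169229875, p(100)=190569292, p(101)=214481126, p(102)=241265379, p(103)=271248950, p(104)=304801365, p(105)=342325709, p(106)=384276336, p(107)=431149389, p(108)=483502844, p(109)=541946240, p(110)=607163746, p(111)=679903203, p(112)=761002156, p(113)=851376628, p(114)=952050665, p(115)=1064144451, p(116)=1188908248, p(117)=1327710076, p(118)=1482074143, p(119)=1653668665, p(120)=1844349560, p(121)=2056148051, p(122)=2291320912, p(123)=2552338241, p(124)=2841940500, p(125)=3163127352, p(126)=3519222692, p(127)=3913864295, p(128)=4351078600, p(129)=4835271870, p(130)=5371315400, p(131)=5964539504, p(132)=6620830889, p(133)=7346629512, p(134)=8149040695, p(135)=9035836076, p(136)=10015581680, p(137)=11097645016, p(138)=12292341831, p(139)=13610949895, p(140)=15065878135, p(141)=16670689208, p(142)=18440293320, p(143)=20390982757, p(144)=22540654445, p(145)=24908858009, p(146)=27517052599, p(147)=30388671978, p(148)=33549419497, p(149)=37027355200, p(150)=40853235313, p(151)=45060624582, p(152)=49686288421, p(153)=54770336324, p(154)=60356673280, p(155)=66493182097, p(156)=73232243759, p(157)=80630964769, p(158)=88751778802, p(159)=97662728555, p(160)=107438159466.
Final step: p(161) = p(160) + p(159) - p(156) - p(154) + p(149) + p(146) - p(139) - p(135) + p(126) + p(121) - p(110) - p(104) + p(91) + p(84) - p(69) - p(61) + p(44) + p(35) - p(16) - p(6)
= 107438159466 + 97662728555 - 73232243759 - 60356673280 + 37027355200 + 27517052599 - 13610949895 - 9035836076 + 3519222692 + 2056148051 - 607163746 - 304801365 + 64112359 + 26543660 - 3554345 - 1121505 + 75175 + 14883 - 231 - 11
= 118159068427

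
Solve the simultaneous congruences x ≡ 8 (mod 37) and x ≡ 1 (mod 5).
156

Using Chinese Remainder Theorem:
M = 37 × 5 = 185
M1 = 5, M2 = 37
y1 = 5^(-1) mod 37 = 15
y2 = 37^(-1) mod 5 = 3
x = (8×5×15 + 1×37×3) mod 185 = 156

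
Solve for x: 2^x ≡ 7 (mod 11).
7

Baby-step giant-step with step n = ⌈√11⌉ = 4.
Baby steps 2^j mod 11 (j:value) for j=0..3: 0:1, 1:2, 2:4, 3:8.
Giant-step multiplier: 2^(-4) ≡ 2^(10-4) = 2^6 ≡ 9 (mod 11).
Giant steps γ_i = 7·9^i mod 11: γ_0=7, γ_1=8 (in table at j=3).
x = i·n + j = 1·4 + 3 = 7.
Check: 2^7 ≡ 7 (mod 11).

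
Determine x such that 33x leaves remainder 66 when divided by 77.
x ≡ 2 (mod 7)

gcd(33, 77) = 11, which divides 66, so solutions exist.
Divide through by 11: 3x ≡ 6 (mod 7).
Find 3^(-1) mod 7 by the extended Euclidean algorithm:
7 = 2 × 3 + 1  ⟹  1 = (1)·7 + (-2)·3
So (-2)·3 ≡ 1 (mod 7), i.e. 3^(-1) ≡ -2 ≡ 5 (mod 7).
x ≡ 5 × 6 = 30 ≡ 2 (mod 7).
Check: 33 × 2 = 66 ≡ 66 (mod 77).
x ≡ 2 (mod 7), giving 11 solutions mod 77.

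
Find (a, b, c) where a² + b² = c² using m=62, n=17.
(3555, 2108, 4133)

Euclid's formula: a = m² - n², b = 2mn, c = m² + n²
m = 62, n = 17
a = 62² - 17² = 3844 - 289 = 3555
b = 2 × 62 × 17 = 2108
c = 62² + 17² = 3844 + 289 = 4133
Verification: 3555² + 2108² = 12638025 + 4443664 = 17081689 = 4133² ✓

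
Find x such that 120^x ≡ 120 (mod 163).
1

Baby-step giant-step with step n = ⌈√163⌉ = 13.
Baby steps 120^j mod 163 (j:value) for j=0..12: 0:1, 1:120, 2:56, 3:37, 4:39, 5:116, 6:65, 7:139, 8:54, 9:123, 10:90, 11:42, 12:150.
h = 120 is already in the table at j=1, so x = 1.
Check: 120^1 ≡ 120 (mod 163).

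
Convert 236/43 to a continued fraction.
[5; 2, 21]

Euclidean algorithm steps:
236 = 5 × 43 + 21
43 = 2 × 21 + 1
21 = 21 × 1 + 0
Continued fraction: [5; 2, 21]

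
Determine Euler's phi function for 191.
190

191 = 191
φ(n) = n × ∏(1 - 1/p) for each prime p dividing n
φ(191) = 191 × (1 - 1/191) = 190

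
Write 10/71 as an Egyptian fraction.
1/8 + 1/64 + 1/4544

Greedy algorithm:
10/71: ceiling(71/10) = 8, use 1/8
9/568: ceiling(568/9) = 64, use 1/64
1/4544: ceiling(4544/1) = 4544, use 1/4544
Result: 10/71 = 1/8 + 1/64 + 1/4544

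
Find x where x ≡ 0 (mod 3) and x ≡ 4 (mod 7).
18

Using Chinese Remainder Theorem:
M = 3 × 7 = 21
M1 = 7, M2 = 3
y1 = 7^(-1) mod 3 = 1
y2 = 3^(-1) mod 7 = 5
x = (0×7×1 + 4×3×5) mod 21 = 18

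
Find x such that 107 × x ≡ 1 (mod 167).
64

gcd(107, 167) = 1, so the inverse exists.
Extended Euclidean algorithm on (167, 107):
167 = 1 × 107 + 60  ⟹  60 = (1)·167 + (-1)·107
107 = 1 × 60 + 47  ⟹  47 = (-1)·167 + (2)·107
60 = 1 × 47 + 13  ⟹  13 = (2)·167 + (-3)·107
47 = 3 × 13 + 8  ⟹  8 = (-7)·167 + (11)·107
13 = 1 × 8 + 5  ⟹  5 = (9)·167 + (-14)·107
8 = 1 × 5 + 3  ⟹  3 = (-16)·167 + (25)·107
5 = 1 × 3 + 2  ⟹  2 = (25)·167 + (-39)·107
3 = 1 × 2 + 1  ⟹  1 = (-41)·167 + (64)·107
So (64)·107 ≡ 1 (mod 167), i.e. 107^(-1) ≡ 64 (mod 167).
Check: 107 × 64 = 6848 ≡ 1 (mod 167)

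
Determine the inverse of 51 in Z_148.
119

gcd(51, 148) = 1, so the inverse exists.
Extended Euclidean algorithm on (148, 51):
148 = 2 × 51 + 46  ⟹  46 = (1)·148 + (-2)·51
51 = 1 × 46 + 5  ⟹  5 = (-1)·148 + (3)·51
46 = 9 × 5 + 1  ⟹  1 = (10)·148 + (-29)·51
So (-29)·51 ≡ 1 (mod 148), i.e. 51^(-1) ≡ -29 ≡ 119 (mod 148).
Check: 51 × 119 = 6069 ≡ 1 (mod 148)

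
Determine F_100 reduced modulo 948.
15

Matrix identity: Q^n = [[F_(n+1), F_n], [F_n, F_(n-1)]] with Q = [[1,1],[1,0]].
n = 100 = 1100100₂. Square-and-multiply, entries mod 948:
Q^1 = [[1,1],[1,0]]
Q^3 = (Q^1)²·Q = [[3,2],[2,1]]
Q^6 = (Q^3)² = [[13,8],[8,5]]
Q^12 = (Q^6)² = [[233,144],[144,89]]
Q^25 = (Q^12)²·Q = [[49,133],[133,864]]
Q^50 = (Q^25)² = [[182,85],[85,97]]
Q^100 = (Q^50)² = [[533,15],[15,518]]
F_100 mod 948 = Q^100[0][1] = 15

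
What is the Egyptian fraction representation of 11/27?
1/3 + 1/14 + 1/378

Greedy algorithm:
11/27: ceiling(27/11) = 3, use 1/3
2/27: ceiling(27/2) = 14, use 1/14
1/378: ceiling(378/1) = 378, use 1/378
Result: 11/27 = 1/3 + 1/14 + 1/378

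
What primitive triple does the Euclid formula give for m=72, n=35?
(3959, 5040, 6409)

Euclid's formula: a = m² - n², b = 2mn, c = m² + n²
m = 72, n = 35
a = 72² - 35² = 5184 - 1225 = 3959
b = 2 × 72 × 35 = 5040
c = 72² + 35² = 5184 + 1225 = 6409
Verification: 3959² + 5040² = 15673681 + 25401600 = 41075281 = 6409² ✓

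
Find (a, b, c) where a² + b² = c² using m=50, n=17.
(2211, 1700, 2789)

Euclid's formula: a = m² - n², b = 2mn, c = m² + n²
m = 50, n = 17
a = 50² - 17² = 2500 - 289 = 2211
b = 2 × 50 × 17 = 1700
c = 50² + 17² = 2500 + 289 = 2789
Verification: 2211² + 1700² = 4888521 + 2890000 = 7778521 = 2789² ✓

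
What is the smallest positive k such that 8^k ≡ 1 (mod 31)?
5

31 is prime, so ord(8) divides φ(31) = 30.
Divisors of 30: 1, 2, 3, 5, 6, 10, 15, 30.
Repeated squaring: 8^1 ≡ 8, 8^2 ≡ 2, 8^4 ≡ 4, 8^8 ≡ 16, 8^16 ≡ 8 (mod 31).
Test 8^d mod 31 for each divisor d in increasing order:
8^1 ≡ 8
8^2 ≡ 2
8^3 = 8^2·8^1 ≡ 16
8^5 = 8^4·8^1 ≡ 1  ← first divisor giving 1
The order is 5.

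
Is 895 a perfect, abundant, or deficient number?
deficient

Proper divisors of 895: sum = 1 + 5 + 179 = 185
Since 185 < 895, 895 is deficient.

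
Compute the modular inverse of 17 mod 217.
166

gcd(17, 217) = 1, so the inverse exists.
Extended Euclidean algorithm on (217, 17):
217 = 12 × 17 + 13  ⟹  13 = (1)·217 + (-12)·17
17 = 1 × 13 + 4  ⟹  4 = (-1)·217 + (13)·17
13 = 3 × 4 + 1  ⟹  1 = (4)·217 + (-51)·17
So (-51)·17 ≡ 1 (mod 217), i.e. 17^(-1) ≡ -51 ≡ 166 (mod 217).
Check: 17 × 166 = 2822 ≡ 1 (mod 217)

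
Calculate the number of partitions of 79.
13848650

p(n) counts ways to write n as a sum of positive integers (order ignored).
Euler's pentagonal recurrence: p(k) = p(k-1) + p(k-2) - p(k-5) - p(k-7) + p(k-12) + p(k-15) - ... (offsets j(3j∓1)/2, signs ++--, p(0)=1, p(<0)=0).
DP table for k = 0..78: p(0)=1, p(1)=1, p(2)=2, p(3)=3, p(4)=5, p(5)=7, p(6)=11, p(7)=15, p(8)=22, p(9)=30, p(10)=42, p(11)=56, p(12)=77, p(13)=101, p(14)=135, p(15)=176, p(16)=231, p(17)=297, p(18)=385, p(19)=490, p(20)=627, p(21)=792, p(22)=1002, p(23)=1255, p(24)=1575, p(25)=1958, p(26)=2436, p(27)=3010, p(28)=3718, p(29)=4565, p(30)=5604, p(31)=6842, p(32)=8349, p(33)=10143, p(34)=12310, p(35)=14883, p(36)=17977, p(37)=21637, p(38)=26015, p(39)=31185, p(40)=37338, p(41)=44583, p(42)=53174, p(43)=63261, p(44)=75175, p(45)=89134, p(46)=105558, p(47)=124754, p(48)=147273, p(49)=173525, p(50)=204226, p(51)=239943, p(52)=281589, p(53)=329931, p(54)=386155, p(55)=451276, p(56)=526823, p(57)=614154, p(58)=715220, p(59)=831820, p(60)=966467, p(61)=1121505, p(62)=1300156, p(63)=1505499, p(64)=1741630, p(65)=2012558, p(66)=2323520, p(67)=2679689, p(68)=3087735, p(69)=3554345, p(70)=4087968, p(71)=4697205, p(72)=5392783, p(73)=6185689, p(74)=7089500, p(75)=8118264, p(76)=9289091, p(77)=10619863, p(78)=12132164.
Final step: p(79) = p(78) + p(77) - p(74) - p(72) + p(67) + p(64) - p(57) - p(53) + p(44) + p(39) - p(28) - p(22) + p(9) + p(2)
= 12132164 + 10619863 - 7089500 - 5392783 + 2679689 + 1741630 - 614154 - 329931 + 75175 + 31185 - 3718 - 1002 + 30 + 2
= 13848650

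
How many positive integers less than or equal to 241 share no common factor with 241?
240

241 = 241
φ(n) = n × ∏(1 - 1/p) for each prime p dividing n
φ(241) = 241 × (1 - 1/241) = 240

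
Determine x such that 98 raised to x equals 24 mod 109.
71

Baby-step giant-step with step n = ⌈√109⌉ = 11.
Baby steps 98^j mod 109 (j:value) for j=0..10: 0:1, 1:98, 2:12, 3:86, 4:35, 5:51, 6:93, 7:67, 8:26, 9:41, 10:94.
Giant-step multiplier: 98^(-11) ≡ 98^(108-11) = 98^97 ≡ 37 (mod 109).
Giant steps γ_i = 24·37^i mod 109: γ_0=24, γ_1=16, γ_2=47, γ_3=104, γ_4=33, γ_5=22, γ_6=51 (in table at j=5).
x = i·n + j = 6·11 + 5 = 71.
Check: 98^71 ≡ 24 (mod 109).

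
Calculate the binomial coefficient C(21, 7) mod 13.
8

Using Lucas' theorem:
Write n=21 and k=7 in base 13:
n in base 13: [1, 8]
k in base 13: [0, 7]
C(21,7) mod 13 = ∏ C(n_i, k_i) mod 13
Digit binomials (mod 13): C(1,0) = 1; C(8,7) = 8
Product: 1 × 8 = 8 ≡ 8 (mod 13)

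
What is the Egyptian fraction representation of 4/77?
1/20 + 1/514 + 1/395780

Greedy algorithm:
4/77: ceiling(77/4) = 20, use 1/20
3/1540: ceiling(1540/3) = 514, use 1/514
1/395780: ceiling(395780/1) = 395780, use 1/395780
Result: 4/77 = 1/20 + 1/514 + 1/395780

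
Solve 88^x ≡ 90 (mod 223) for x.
161

Baby-step giant-step with step n = ⌈√223⌉ = 15.
Baby steps 88^j mod 223 (j:value) for j=0..14: 0:1, 1:88, 2:162, 3:207, 4:153, 5:84, 6:33, 7:5, 8:217, 9:141, 10:143, 11:96, 12:197, 13:165, 14:25.
Giant-step multiplier: 88^(-15) ≡ 88^(222-15) = 88^207 ≡ 52 (mod 223).
Giant steps γ_i = 90·52^i mod 223: γ_0=90, γ_1=220, γ_2=67, γ_3=139, γ_4=92, γ_5=101, γ_6=123, γ_7=152, γ_8=99, γ_9=19, γ_10=96 (in table at j=11).
x = i·n + j = 10·15 + 11 = 161.
Check: 88^161 ≡ 90 (mod 223).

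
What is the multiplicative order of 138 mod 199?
22

199 is prime, so ord(138) divides φ(199) = 198.
Divisors of 198: 1, 2, 3, 6, 9, 11, 18, 22, 33, 66, 99, 198.
Repeated squaring: 138^1 ≡ 138, 138^2 ≡ 139, 138^4 ≡ 18, 138^8 ≡ 125, 138^16 ≡ 103, 138^32 ≡ 62, 138^64 ≡ 63, 138^128 ≡ 188 (mod 199).
Test 138^d mod 199 for each divisor d in increasing order:
138^1 ≡ 138
138^2 ≡ 139
138^3 = 138^2·138^1 ≡ 78
138^6 = 138^4·138^2 ≡ 114
138^9 = 138^8·138^1 ≡ 136
138^11 = 138^8·138^2·138^1 ≡ 198
138^18 = 138^16·138^2 ≡ 188
138^22 = 138^16·138^4·138^2 ≡ 1  ← first divisor giving 1
The order is 22.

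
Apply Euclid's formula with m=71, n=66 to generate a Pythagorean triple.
(685, 9372, 9397)

Euclid's formula: a = m² - n², b = 2mn, c = m² + n²
m = 71, n = 66
a = 71² - 66² = 5041 - 4356 = 685
b = 2 × 71 × 66 = 9372
c = 71² + 66² = 5041 + 4356 = 9397
Verification: 685² + 9372² = 469225 + 87834384 = 88303609 = 9397² ✓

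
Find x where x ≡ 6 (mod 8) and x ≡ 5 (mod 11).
38

Using Chinese Remainder Theorem:
M = 8 × 11 = 88
M1 = 11, M2 = 8
y1 = 11^(-1) mod 8 = 3
y2 = 8^(-1) mod 11 = 7
x = (6×11×3 + 5×8×7) mod 88 = 38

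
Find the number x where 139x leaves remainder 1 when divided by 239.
141

gcd(139, 239) = 1, so the inverse exists.
Extended Euclidean algorithm on (239, 139):
239 = 1 × 139 + 100  ⟹  100 = (1)·239 + (-1)·139
139 = 1 × 100 + 39  ⟹  39 = (-1)·239 + (2)·139
100 = 2 × 39 + 22  ⟹  22 = (3)·239 + (-5)·139
39 = 1 × 22 + 17  ⟹  17 = (-4)·239 + (7)·139
22 = 1 × 17 + 5  ⟹  5 = (7)·239 + (-12)·139
17 = 3 × 5 + 2  ⟹  2 = (-25)·239 + (43)·139
5 = 2 × 2 + 1  ⟹  1 = (57)·239 + (-98)·139
So (-98)·139 ≡ 1 (mod 239), i.e. 139^(-1) ≡ -98 ≡ 141 (mod 239).
Check: 139 × 141 = 19599 ≡ 1 (mod 239)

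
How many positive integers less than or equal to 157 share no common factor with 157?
156

157 = 157
φ(n) = n × ∏(1 - 1/p) for each prime p dividing n
φ(157) = 157 × (1 - 1/157) = 156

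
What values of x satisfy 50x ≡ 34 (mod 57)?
x ≡ 44 (mod 57)

gcd(50, 57) = 1, which divides 34, so solutions exist.
Find 50^(-1) mod 57 by the extended Euclidean algorithm:
57 = 1 × 50 + 7  ⟹  7 = (1)·57 + (-1)·50
50 = 7 × 7 + 1  ⟹  1 = (-7)·57 + (8)·50
So (8)·50 ≡ 1 (mod 57), i.e. 50^(-1) ≡ 8 (mod 57).
x ≡ 8 × 34 = 272 ≡ 44 (mod 57).
Check: 50 × 44 = 2200 ≡ 34 (mod 57).
Unique solution: x ≡ 44 (mod 57)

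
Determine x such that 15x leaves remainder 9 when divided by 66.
x ≡ 5 (mod 22)

gcd(15, 66) = 3, which divides 9, so solutions exist.
Divide through by 3: 5x ≡ 3 (mod 22).
Find 5^(-1) mod 22 by the extended Euclidean algorithm:
22 = 4 × 5 + 2  ⟹  2 = (1)·22 + (-4)·5
5 = 2 × 2 + 1  ⟹  1 = (-2)·22 + (9)·5
So (9)·5 ≡ 1 (mod 22), i.e. 5^(-1) ≡ 9 (mod 22).
x ≡ 9 × 3 = 27 ≡ 5 (mod 22).
Check: 15 × 5 = 75 ≡ 9 (mod 66).
x ≡ 5 (mod 22), giving 3 solutions mod 66.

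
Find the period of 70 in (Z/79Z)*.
78

79 is prime, so ord(70) divides φ(79) = 78.
Divisors of 78: 1, 2, 3, 6, 13, 26, 39, 78.
Repeated squaring: 70^1 ≡ 70, 70^2 ≡ 2, 70^4 ≡ 4, 70^8 ≡ 16, 70^16 ≡ 19, 70^32 ≡ 45, 70^64 ≡ 50 (mod 79).
Test 70^d mod 79 for each divisor d in increasing order:
70^1 ≡ 70
70^2 ≡ 2
70^3 = 70^2·70^1 ≡ 61
70^6 = 70^4·70^2 ≡ 8
70^13 = 70^8·70^4·70^1 ≡ 56
70^26 = 70^16·70^8·70^2 ≡ 55
70^39 = 70^32·70^4·70^2·70^1 ≡ 78
70^78 = 70^64·70^8·70^4·70^2 ≡ 1  ← first divisor giving 1
The order is 78.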